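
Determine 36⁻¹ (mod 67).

54

36·54 = 1944 = 29·67 + 1, so 36⁻¹ ≡ 54 (mod 67).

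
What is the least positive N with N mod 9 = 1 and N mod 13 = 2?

28

x ≡ 1 (mod 9) gives x ∈ {1, 10, 19, 28}.
The first of these with x mod 13 = 2 is 28.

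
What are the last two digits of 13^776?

41

Successive squares of 13 mod 100: 13^1≡13, 13^2≡69, 13^4≡61, 13^8≡21, 13^16≡41, 13^32≡81, 13^64≡61, 13^128≡21, 13^256≡41, 13^512≡81.
Since 776 = 8 + 256 + 512 in binary, 13^776 ≡ 21·41·81 ≡ 41 (mod 100).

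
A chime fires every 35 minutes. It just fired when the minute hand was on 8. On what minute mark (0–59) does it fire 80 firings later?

80·35 = 2800.
Dividing 2800 by 60 gives quotient 46 and remainder 40.
(8 + 40) mod 60 = 48.

48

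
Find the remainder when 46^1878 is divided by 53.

Square-and-reduce mod 53: 46^1≡46, 46^2≡49, 46^4≡16, 46^8≡44, 46^16≡28, 46^32≡42, 46^64≡15, 46^128≡13, 46^256≡10, 46^512≡47, 46^1024≡36.
1878 = 2 + 4 + 16 + 64 + 256 + 512 + 1024, so 46^1878 ≡ 49·16·28·15·10·47·36 ≡ 42 (mod 53).

42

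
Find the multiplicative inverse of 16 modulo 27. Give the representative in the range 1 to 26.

22

27 = 1·16 + 11
16 = 1·11 + 5
11 = 2·5 + 1
5 = 5·1 + 0
Back-substituting gives 16·22 ≡ 1 (mod 27).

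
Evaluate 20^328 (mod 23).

Successive squares of 20 mod 23: 20^1≡20, 20^2≡9, 20^4≡12, 20^8≡6, 20^16≡13, 20^32≡8, 20^64≡18, 20^128≡2, 20^256≡4.
328 = 8 + 64 + 256, so 20^328 ≡ 6·18·4 ≡ 18 (mod 23).

18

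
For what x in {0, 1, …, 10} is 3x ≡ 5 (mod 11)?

9

3⁻¹ ≡ 4 (mod 11) because 3·4 = 12 = 1·11 + 1.
So x ≡ 4·5 = 20 ≡ 9 (mod 11).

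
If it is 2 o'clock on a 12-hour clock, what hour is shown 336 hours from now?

336 = 28·12 + 0, so 336 mod 12 = 0.
2 + 0 → 2 on a 12-hour dial.

2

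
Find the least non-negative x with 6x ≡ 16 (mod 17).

14

The inverse of 6 mod 17 is 3 (since 6·3 = 18 ≡ 1).
Multiplying both sides by 3: x ≡ 3·16 = 48 ≡ 14 (mod 17).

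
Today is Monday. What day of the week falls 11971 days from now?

Tuesday

11971 − 1710·7 = 1, so 11971 ≡ 1 (mod 7).
Monday + 1 day → Tuesday.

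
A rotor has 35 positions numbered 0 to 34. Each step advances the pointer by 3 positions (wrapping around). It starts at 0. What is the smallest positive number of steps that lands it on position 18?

6

3⁻¹ ≡ 12 (mod 35) because 3·12 = 36 = 1·35 + 1.
So x ≡ 12·18 = 216 ≡ 6 (mod 35).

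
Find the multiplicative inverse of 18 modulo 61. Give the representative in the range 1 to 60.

17

18·17 = 306 = 5·61 + 1, so 18⁻¹ ≡ 17 (mod 61).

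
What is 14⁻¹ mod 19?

19 = 1·14 + 5
14 = 2·5 + 4
5 = 1·4 + 1
4 = 4·1 + 0
Back-substituting gives 14·15 ≡ 1 (mod 19).

15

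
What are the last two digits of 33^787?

Square-and-reduce mod 100: 33^1≡33, 33^2≡89, 33^4≡21, 33^8≡41, 33^16≡81, 33^32≡61, 33^64≡21, 33^128≡41, 33^256≡81, 33^512≡61.
Since 787 = 1 + 2 + 16 + 256 + 512 in binary, 33^787 ≡ 33·89·81·81·61 ≡ 77 (mod 100).

77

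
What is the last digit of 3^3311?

7

Powers of 3 mod 10 repeat with period 4: 3, 9, 7, 1.
3311 leaves remainder 3 on division by 4, so 3^3311 ends in 7.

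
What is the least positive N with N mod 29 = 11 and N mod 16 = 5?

69

x ≡ 5 (mod 16) gives x ∈ {5, 21, 37, 53, 69}.
The first of these with x mod 29 = 11 is 69.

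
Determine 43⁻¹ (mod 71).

38

43·38 = 1634 = 23·71 + 1, so 43⁻¹ ≡ 38 (mod 71).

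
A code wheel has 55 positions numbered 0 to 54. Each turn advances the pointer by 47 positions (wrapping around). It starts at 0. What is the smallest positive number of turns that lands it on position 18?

47⁻¹ ≡ 48 (mod 55) because 47·48 = 2256 = 41·55 + 1.
So x ≡ 48·18 = 864 ≡ 39 (mod 55).

39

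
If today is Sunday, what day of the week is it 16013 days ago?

Wednesday

16013 mod 7 = 4 (since 2287·7 = 16009).
Sunday − 4 days → Wednesday.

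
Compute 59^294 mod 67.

Successive squares of 59 mod 67: 59^1≡59, 59^2≡64, 59^4≡9, 59^8≡14, 59^16≡62, 59^32≡25, 59^64≡22, 59^128≡15, 59^256≡24.
Since 294 = 2 + 4 + 32 + 256 in binary, 59^294 ≡ 64·9·25·24 ≡ 14 (mod 67).

14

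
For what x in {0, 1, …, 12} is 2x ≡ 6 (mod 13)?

3

The inverse of 2 mod 13 is 7 (since 2·7 = 14 ≡ 1).
Multiplying both sides by 7: x ≡ 7·6 = 42 ≡ 3 (mod 13).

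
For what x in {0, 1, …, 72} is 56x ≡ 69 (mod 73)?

56⁻¹ ≡ 30 (mod 73) because 56·30 = 1680 = 23·73 + 1.
So x ≡ 30·69 = 2070 ≡ 26 (mod 73).

26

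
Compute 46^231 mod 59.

Square-and-reduce mod 59: 46^1≡46, 46^2≡51, 46^4≡5, 46^8≡25, 46^16≡35, 46^32≡45, 46^64≡19, 46^128≡7.
Since 231 = 1 + 2 + 4 + 32 + 64 + 128 in binary, 46^231 ≡ 46·51·5·45·19·7 ≡ 9 (mod 59).

9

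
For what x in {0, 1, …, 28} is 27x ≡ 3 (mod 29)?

13

27⁻¹ ≡ 14 (mod 29) because 27·14 = 378 = 13·29 + 1.
So x ≡ 14·3 = 42 ≡ 13 (mod 29).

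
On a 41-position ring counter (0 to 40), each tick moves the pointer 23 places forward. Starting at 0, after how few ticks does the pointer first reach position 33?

5

The inverse of 23 mod 41 is 25 (since 23·25 = 575 ≡ 1).
Multiplying both sides by 25: x ≡ 25·33 = 825 ≡ 5 (mod 41).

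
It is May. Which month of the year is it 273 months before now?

August

Dividing 273 by 12 gives quotient 22 and remainder 9.
May − 9 months → August.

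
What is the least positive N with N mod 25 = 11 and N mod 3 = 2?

x ≡ 2 (mod 3) gives x ∈ {2, 5, 8, 11}.
The first of these with x mod 25 = 11 is 11.

11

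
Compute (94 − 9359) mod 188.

135

9359 = 49·188 + 147, so 9359 mod 188 = 147.
(94 − 147) mod 188 = 135.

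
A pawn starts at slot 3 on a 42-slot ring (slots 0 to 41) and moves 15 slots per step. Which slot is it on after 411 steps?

411·15 = 6165.
6165 mod 42 = 33 (since 146·42 = 6132).
(3 + 33) mod 42 = 36.

36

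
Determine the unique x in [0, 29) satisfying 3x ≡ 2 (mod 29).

The inverse of 3 mod 29 is 10 (since 3·10 = 30 ≡ 1).
So x ≡ 10·2 = 20 ≡ 20 (mod 29).

20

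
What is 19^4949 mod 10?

9

Last digits of 9^n: 9, 1 (period 2).
4949 mod 2 = 1, so the last digit matches 9^1 = 9.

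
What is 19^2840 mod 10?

1

The units digit of 19^n cycles with period 2: 9, 1, …
2840 mod 2 = 0, so the last digit matches 9^2 = 1.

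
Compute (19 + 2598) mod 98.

2598 − 26·98 = 50, so 2598 ≡ 50 (mod 98).
(19 + 50) mod 98 = 69.

69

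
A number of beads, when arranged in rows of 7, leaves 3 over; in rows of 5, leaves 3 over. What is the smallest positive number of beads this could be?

Since 5·3 ≡ 1 (mod 7), take x = 3 + 5·((3−3)·3 mod 7) = 3 + 5·0 = 3.
Check: 3 mod 7 = 3, 3 mod 5 = 3.

3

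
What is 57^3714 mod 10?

Powers of 7 mod 10 repeat with period 4: 7, 9, 3, 1.
3714 leaves remainder 2 on division by 4, so 57^3714 ends in 9.

9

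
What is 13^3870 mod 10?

9

The units digit of 13^n cycles with period 4: 3, 9, 7, 1, …
3870 leaves remainder 2 on division by 4, so 13^3870 ends in 9.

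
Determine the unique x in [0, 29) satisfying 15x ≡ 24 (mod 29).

15⁻¹ ≡ 2 (mod 29) because 15·2 = 30 = 1·29 + 1.
So x ≡ 2·24 = 48 ≡ 19 (mod 29).

19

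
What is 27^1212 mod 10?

Powers of 7 mod 10 repeat with period 4: 7, 9, 3, 1.
1212 mod 4 = 0, so the last digit matches 7^4 = 1.

1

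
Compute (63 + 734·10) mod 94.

71

734·10 = 7340.
7340 mod 94 = 8 (since 78·94 = 7332).
(63 + 8) mod 94 = 71.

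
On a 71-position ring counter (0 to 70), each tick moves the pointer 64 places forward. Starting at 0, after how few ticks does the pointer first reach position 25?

37

The inverse of 64 mod 71 is 10 (since 64·10 = 640 ≡ 1).
Multiplying both sides by 10: x ≡ 10·25 = 250 ≡ 37 (mod 71).
Check: 64·37 = 2368 = 33·71 + 25.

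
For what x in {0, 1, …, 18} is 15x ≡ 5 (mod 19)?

15⁻¹ ≡ 14 (mod 19) because 15·14 = 210 = 11·19 + 1.
Multiplying both sides by 14: x ≡ 14·5 = 70 ≡ 13 (mod 19).

13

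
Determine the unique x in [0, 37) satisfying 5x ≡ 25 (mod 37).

The inverse of 5 mod 37 is 15 (since 5·15 = 75 ≡ 1).
So x ≡ 15·25 = 375 ≡ 5 (mod 37).
Check: 5·5 = 25 = 0·37 + 25.

5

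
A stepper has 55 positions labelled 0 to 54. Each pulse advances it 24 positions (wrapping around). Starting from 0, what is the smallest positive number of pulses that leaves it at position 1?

39

24·39 = 936 = 17·55 + 1, so 24⁻¹ ≡ 39 (mod 55).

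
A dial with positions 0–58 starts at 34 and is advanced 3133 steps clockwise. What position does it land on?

3133 − 53·59 = 6, so 3133 ≡ 6 (mod 59).
(34 + 6) mod 59 = 40.

40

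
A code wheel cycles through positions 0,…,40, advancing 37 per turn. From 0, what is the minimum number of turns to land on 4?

40

The inverse of 37 mod 41 is 10 (since 37·10 = 370 ≡ 1).
So x ≡ 10·4 = 40 ≡ 40 (mod 41).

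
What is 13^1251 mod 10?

7

Powers of 3 mod 10 repeat with period 4: 3, 9, 7, 1.
1251 mod 4 = 3, so the last digit matches 3^3 = 7.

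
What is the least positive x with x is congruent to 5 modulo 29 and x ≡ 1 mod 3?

34

x ≡ 1 (mod 3) gives x ∈ {1, 4, 7, 10, 13, 16, 19, 22, …}.
The first of these with x mod 29 = 5 is 34.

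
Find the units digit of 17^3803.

3

The units digit of 17^n cycles with period 4: 7, 9, 3, 1, …
3803 mod 4 = 3, so the last digit matches 7^3 = 3.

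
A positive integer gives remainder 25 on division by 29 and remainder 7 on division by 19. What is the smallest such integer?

83

Since 19·26 ≡ 1 (mod 29), take x = 7 + 19·((25−7)·26 mod 29) = 7 + 19·4 = 83.
Check: 83 mod 29 = 25, 83 mod 19 = 7.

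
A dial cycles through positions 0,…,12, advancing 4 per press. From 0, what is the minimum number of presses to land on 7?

5

4⁻¹ ≡ 10 (mod 13) because 4·10 = 40 = 3·13 + 1.
Multiplying both sides by 10: x ≡ 10·7 = 70 ≡ 5 (mod 13).
Check: 4·5 = 20 = 1·13 + 7.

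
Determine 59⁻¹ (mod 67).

67 = 1·59 + 8
59 = 7·8 + 3
8 = 2·3 + 2
3 = 1·2 + 1
2 = 2·1 + 0
Back-substituting gives 59·25 ≡ 1 (mod 67).

25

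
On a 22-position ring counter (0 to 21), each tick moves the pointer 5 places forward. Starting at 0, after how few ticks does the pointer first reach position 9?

15

5⁻¹ ≡ 9 (mod 22) because 5·9 = 45 = 2·22 + 1.
So x ≡ 9·9 = 81 ≡ 15 (mod 22).
Check: 5·15 = 75 = 3·22 + 9.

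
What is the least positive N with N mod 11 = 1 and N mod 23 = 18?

x ≡ 1 (mod 11) gives x ∈ {1, 12, 23, 34, 45, 56, 67, 78, …}.
The first of these with x mod 23 = 18 is 133.

133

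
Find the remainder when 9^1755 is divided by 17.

15

By repeated squaring mod 17: 9^1≡9, 9^2≡13, 9^4≡16, 9^8≡1, 9^16≡1, 9^32≡1, 9^64≡1, 9^128≡1, 9^256≡1, 9^512≡1, 9^1024≡1.
1755 = 1 + 2 + 8 + 16 + 64 + 128 + 512 + 1024, so 9^1755 ≡ 9·13·1·1·1·1·1·1 ≡ 15 (mod 17).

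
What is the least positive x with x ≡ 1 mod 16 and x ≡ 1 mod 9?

x ≡ 1 (mod 9) gives x ∈ {1}.
The first of these with x mod 16 = 1 is 1.

1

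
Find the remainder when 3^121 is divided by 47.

24

Successive squares of 3 mod 47: 3^1≡3, 3^2≡9, 3^4≡34, 3^8≡28, 3^16≡32, 3^32≡37, 3^64≡6.
Since 121 = 1 + 8 + 16 + 32 + 64 in binary, 3^121 ≡ 3·28·32·37·6 ≡ 24 (mod 47).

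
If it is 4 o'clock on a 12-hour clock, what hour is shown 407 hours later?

3

407 − 33·12 = 11, so 407 ≡ 11 (mod 12).
4 + 11 → 3 on a 12-hour dial.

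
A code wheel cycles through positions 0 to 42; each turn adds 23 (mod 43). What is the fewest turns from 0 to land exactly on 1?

23·15 = 345 = 8·43 + 1, so 23⁻¹ ≡ 15 (mod 43).

15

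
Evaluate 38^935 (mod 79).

Square-and-reduce mod 79: 38^1≡38, 38^2≡22, 38^4≡10, 38^8≡21, 38^16≡46, 38^32≡62, 38^64≡52, 38^128≡18, 38^256≡8, 38^512≡64.
Since 935 = 1 + 2 + 4 + 32 + 128 + 256 + 512 in binary, 38^935 ≡ 38·22·10·62·18·8·64 ≡ 52 (mod 79).

52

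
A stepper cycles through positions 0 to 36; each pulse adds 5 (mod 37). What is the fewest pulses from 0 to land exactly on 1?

15

37 = 7·5 + 2
5 = 2·2 + 1
2 = 2·1 + 0
Back-substituting gives 5·15 ≡ 1 (mod 37).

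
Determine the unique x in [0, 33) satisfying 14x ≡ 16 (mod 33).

The inverse of 14 mod 33 is 26 (since 14·26 = 364 ≡ 1).
Multiplying both sides by 26: x ≡ 26·16 = 416 ≡ 20 (mod 33).
Check: 14·20 = 280 = 8·33 + 16.

20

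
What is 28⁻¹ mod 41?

22

28·22 = 616 = 15·41 + 1, so 28⁻¹ ≡ 22 (mod 41).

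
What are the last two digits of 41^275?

01

By repeated squaring mod 100: 41^1≡41, 41^2≡81, 41^4≡61, 41^8≡21, 41^16≡41, 41^32≡81, 41^64≡61, 41^128≡21, 41^256≡41.
Since 275 = 1 + 2 + 16 + 256 in binary, 41^275 ≡ 41·81·41·41 ≡ 1 (mod 100).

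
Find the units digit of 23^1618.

Powers of 3 mod 10 repeat with period 4: 3, 9, 7, 1.
1618 mod 4 = 2, so the last digit matches 3^2 = 9.

9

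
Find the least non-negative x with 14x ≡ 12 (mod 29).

5

14⁻¹ ≡ 27 (mod 29) because 14·27 = 378 = 13·29 + 1.
So x ≡ 27·12 = 324 ≡ 5 (mod 29).
Check: 14·5 = 70 = 2·29 + 12.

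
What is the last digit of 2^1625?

2

The units digit of 2^n cycles with period 4: 2, 4, 8, 6, …
1625 leaves remainder 1 on division by 4, so 2^1625 ends in 2.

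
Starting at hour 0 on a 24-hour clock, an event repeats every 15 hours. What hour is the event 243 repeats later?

243·15 = 3645.
3645 − 151·24 = 21, so 3645 ≡ 21 (mod 24).
(0 + 21) mod 24 = 21.

21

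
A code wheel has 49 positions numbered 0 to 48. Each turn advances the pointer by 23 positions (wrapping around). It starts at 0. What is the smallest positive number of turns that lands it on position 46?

23⁻¹ ≡ 32 (mod 49) because 23·32 = 736 = 15·49 + 1.
Multiplying both sides by 32: x ≡ 32·46 = 1472 ≡ 2 (mod 49).

2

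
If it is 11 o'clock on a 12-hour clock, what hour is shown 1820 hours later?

7

1820 mod 12 = 8 (since 151·12 = 1812).
11 + 8 → 7 on a 12-hour dial.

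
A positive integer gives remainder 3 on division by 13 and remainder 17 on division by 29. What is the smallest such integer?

Since 29·9 ≡ 1 (mod 13), take x = 17 + 29·((3−17)·9 mod 13) = 17 + 29·4 = 133.
Check: 133 mod 13 = 3, 133 mod 29 = 17.

133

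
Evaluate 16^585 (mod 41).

By repeated squaring mod 41: 16^1≡16, 16^2≡10, 16^4≡18, 16^8≡37, 16^16≡16, 16^32≡10, 16^64≡18, 16^128≡37, 16^256≡16, 16^512≡10.
Since 585 = 1 + 8 + 64 + 512 in binary, 16^585 ≡ 16·37·18·10 ≡ 1 (mod 41).

1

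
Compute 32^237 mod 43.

39

Successive squares of 32 mod 43: 32^1≡32, 32^2≡35, 32^4≡21, 32^8≡11, 32^16≡35, 32^32≡21, 32^64≡11, 32^128≡35.
Since 237 = 1 + 4 + 8 + 32 + 64 + 128 in binary, 32^237 ≡ 32·21·11·21·11·35 ≡ 39 (mod 43).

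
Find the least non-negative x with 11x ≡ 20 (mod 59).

The inverse of 11 mod 59 is 43 (since 11·43 = 473 ≡ 1).
Multiplying both sides by 43: x ≡ 43·20 = 860 ≡ 34 (mod 59).
Check: 11·34 = 374 = 6·59 + 20.

34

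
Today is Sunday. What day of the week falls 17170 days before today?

17170 = 2452·7 + 6, so 17170 mod 7 = 6.
Sunday − 6 days → Monday.

Monday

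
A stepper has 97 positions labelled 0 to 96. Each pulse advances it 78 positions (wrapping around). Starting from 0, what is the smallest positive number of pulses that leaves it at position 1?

51

97 = 1·78 + 19
78 = 4·19 + 2
19 = 9·2 + 1
2 = 2·1 + 0
Back-substituting gives 78·51 ≡ 1 (mod 97).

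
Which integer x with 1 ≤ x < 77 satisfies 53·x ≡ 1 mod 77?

16

77 = 1·53 + 24
53 = 2·24 + 5
24 = 4·5 + 4
5 = 1·4 + 1
4 = 4·1 + 0
Back-substituting gives 53·16 ≡ 1 (mod 77).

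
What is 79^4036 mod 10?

1

The units digit of 79^n cycles with period 2: 9, 1, …
4036 leaves remainder 0 on division by 2, so 79^4036 ends in 1.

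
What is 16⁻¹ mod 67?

21

16·21 = 336 = 5·67 + 1, so 16⁻¹ ≡ 21 (mod 67).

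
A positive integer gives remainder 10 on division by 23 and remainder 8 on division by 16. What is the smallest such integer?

56

x ≡ 8 (mod 16) gives x ∈ {8, 24, 40, 56}.
The first of these with x mod 23 = 10 is 56.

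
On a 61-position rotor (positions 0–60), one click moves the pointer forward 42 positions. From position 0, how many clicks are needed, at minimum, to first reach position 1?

16

61 = 1·42 + 19
42 = 2·19 + 4
19 = 4·4 + 3
4 = 1·3 + 1
3 = 3·1 + 0
Back-substituting gives 42·16 ≡ 1 (mod 61).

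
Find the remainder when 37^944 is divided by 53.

Square-and-reduce mod 53: 37^1≡37, 37^2≡44, 37^4≡28, 37^8≡42, 37^16≡15, 37^32≡13, 37^64≡10, 37^128≡47, 37^256≡36, 37^512≡24.
944 = 16 + 32 + 128 + 256 + 512, so 37^944 ≡ 15·13·47·36·24 ≡ 42 (mod 53).

42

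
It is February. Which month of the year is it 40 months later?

June

40 = 3·12 + 4, so 40 mod 12 = 4.
February + 4 months → June.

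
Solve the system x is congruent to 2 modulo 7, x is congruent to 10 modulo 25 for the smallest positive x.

Since 25·2 ≡ 1 (mod 7), take x = 10 + 25·((2−10)·2 mod 7) = 10 + 25·5 = 135.
Check: 135 mod 7 = 2, 135 mod 25 = 10.

135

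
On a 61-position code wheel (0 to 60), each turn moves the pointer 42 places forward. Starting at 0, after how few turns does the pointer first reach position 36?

The inverse of 42 mod 61 is 16 (since 42·16 = 672 ≡ 1).
So x ≡ 16·36 = 576 ≡ 27 (mod 61).

27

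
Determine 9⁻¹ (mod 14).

9·11 = 99 = 7·14 + 1, so 9⁻¹ ≡ 11 (mod 14).

11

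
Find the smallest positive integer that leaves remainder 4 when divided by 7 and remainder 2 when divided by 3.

x ≡ 2 (mod 3) gives x ∈ {2, 5, 8, 11}.
The first of these with x mod 7 = 4 is 11.

11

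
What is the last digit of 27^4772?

1

Powers of 7 mod 10 repeat with period 4: 7, 9, 3, 1.
4772 leaves remainder 0 on division by 4, so 27^4772 ends in 1.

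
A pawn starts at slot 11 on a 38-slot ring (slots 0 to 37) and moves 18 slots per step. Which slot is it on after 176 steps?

176·18 = 3168.
3168 = 83·38 + 14, so 3168 mod 38 = 14.
(11 + 14) mod 38 = 25.

25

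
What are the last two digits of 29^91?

By repeated squaring mod 100: 29^1≡29, 29^2≡41, 29^4≡81, 29^8≡61, 29^16≡21, 29^32≡41, 29^64≡81.
91 = 1 + 2 + 8 + 16 + 64, so 29^91 ≡ 29·41·61·21·81 ≡ 29 (mod 100).

29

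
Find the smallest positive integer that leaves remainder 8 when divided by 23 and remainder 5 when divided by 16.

261

Since 16·13 ≡ 1 (mod 23), take x = 5 + 16·((8−5)·13 mod 23) = 5 + 16·16 = 261.
Check: 261 mod 23 = 8, 261 mod 16 = 5.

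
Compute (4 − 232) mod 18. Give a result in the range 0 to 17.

6

Dividing 232 by 18 gives quotient 12 and remainder 16.
(4 − 16) mod 18 = 6.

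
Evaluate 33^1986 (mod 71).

4

Square-and-reduce mod 71: 33^1≡33, 33^2≡24, 33^4≡8, 33^8≡64, 33^16≡49, 33^32≡58, 33^64≡27, 33^128≡19, 33^256≡6, 33^512≡36, 33^1024≡18.
1986 = 2 + 64 + 128 + 256 + 512 + 1024, so 33^1986 ≡ 24·27·19·6·36·18 ≡ 4 (mod 71).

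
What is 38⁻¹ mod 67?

67 = 1·38 + 29
38 = 1·29 + 9
29 = 3·9 + 2
9 = 4·2 + 1
2 = 2·1 + 0
Back-substituting gives 38·30 ≡ 1 (mod 67).

30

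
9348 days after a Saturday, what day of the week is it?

Tuesday

9348 − 1335·7 = 3, so 9348 ≡ 3 (mod 7).
Saturday + 3 days → Tuesday.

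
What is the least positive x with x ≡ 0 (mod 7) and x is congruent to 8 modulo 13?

21

x ≡ 0 (mod 7) gives x ∈ {0, 7, 14, 21}.
The first of these with x mod 13 = 8 is 21.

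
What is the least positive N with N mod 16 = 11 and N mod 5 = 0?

x ≡ 0 (mod 5) gives x ∈ {0, 5, 10, 15, 20, 25, 30, 35, …}.
The first of these with x mod 16 = 11 is 75.

75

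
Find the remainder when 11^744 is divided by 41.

37

Successive squares of 11 mod 41: 11^1≡11, 11^2≡39, 11^4≡4, 11^8≡16, 11^16≡10, 11^32≡18, 11^64≡37, 11^128≡16, 11^256≡10, 11^512≡18.
Since 744 = 8 + 32 + 64 + 128 + 512 in binary, 11^744 ≡ 16·18·37·16·18 ≡ 37 (mod 41).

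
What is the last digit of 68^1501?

Powers of 8 mod 10 repeat with period 4: 8, 4, 2, 6.
1501 leaves remainder 1 on division by 4, so 68^1501 ends in 8.

8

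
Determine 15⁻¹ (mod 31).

31 = 2·15 + 1
15 = 15·1 + 0
Back-substituting gives 15·29 ≡ 1 (mod 31).

29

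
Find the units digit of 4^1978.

6

The units digit of 4^n cycles with period 2: 4, 6, …
1978 mod 2 = 0, so the last digit matches 4^2 = 6.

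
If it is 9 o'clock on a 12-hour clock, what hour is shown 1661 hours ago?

1661 = 138·12 + 5, so 1661 mod 12 = 5.
9 − 5 → 4 on a 12-hour dial.

4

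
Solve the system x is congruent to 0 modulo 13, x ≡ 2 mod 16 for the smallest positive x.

x ≡ 0 (mod 13) gives x ∈ {0, 13, 26, 39, 52, 65, 78, 91, …}.
The first of these with x mod 16 = 2 is 130.

130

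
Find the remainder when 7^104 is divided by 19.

11

By repeated squaring mod 19: 7^1≡7, 7^2≡11, 7^4≡7, 7^8≡11, 7^16≡7, 7^32≡11, 7^64≡7.
104 = 8 + 32 + 64, so 7^104 ≡ 11·11·7 ≡ 11 (mod 19).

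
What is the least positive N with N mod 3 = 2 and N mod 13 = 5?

5

x ≡ 2 (mod 3) gives x ∈ {2, 5}.
The first of these with x mod 13 = 5 is 5.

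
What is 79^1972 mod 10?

1

Powers of 9 mod 10 repeat with period 2: 9, 1.
1972 leaves remainder 0 on division by 2, so 79^1972 ends in 1.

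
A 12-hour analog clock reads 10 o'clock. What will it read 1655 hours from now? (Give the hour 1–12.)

1655 − 137·12 = 11, so 1655 ≡ 11 (mod 12).
10 + 11 → 9 on a 12-hour dial.

9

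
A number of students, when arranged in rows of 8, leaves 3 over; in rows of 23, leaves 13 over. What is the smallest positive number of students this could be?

x ≡ 3 (mod 8) gives x ∈ {3, 11, 19, 27, 35, 43, 51, 59}.
The first of these with x mod 23 = 13 is 59.

59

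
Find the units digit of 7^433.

7

Powers of 7 mod 10 repeat with period 4: 7, 9, 3, 1.
433 mod 4 = 1, so the last digit matches 7^1 = 7.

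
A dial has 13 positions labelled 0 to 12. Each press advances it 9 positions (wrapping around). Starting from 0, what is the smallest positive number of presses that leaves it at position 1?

3

9·3 = 27 = 2·13 + 1, so 9⁻¹ ≡ 3 (mod 13).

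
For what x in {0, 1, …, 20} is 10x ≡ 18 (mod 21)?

6

10⁻¹ ≡ 19 (mod 21) because 10·19 = 190 = 9·21 + 1.
So x ≡ 19·18 = 342 ≡ 6 (mod 21).
Check: 10·6 = 60 = 2·21 + 18.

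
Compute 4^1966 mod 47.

Square-and-reduce mod 47: 4^1≡4, 4^2≡16, 4^4≡21, 4^8≡18, 4^16≡42, 4^32≡25, 4^64≡14, 4^128≡8, 4^256≡17, 4^512≡7, 4^1024≡2.
1966 = 2 + 4 + 8 + 32 + 128 + 256 + 512 + 1024, so 4^1966 ≡ 16·21·18·25·8·17·7·2 ≡ 24 (mod 47).

24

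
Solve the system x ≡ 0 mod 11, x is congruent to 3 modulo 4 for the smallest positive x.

x ≡ 3 (mod 4) gives x ∈ {3, 7, 11}.
The first of these with x mod 11 = 0 is 11.

11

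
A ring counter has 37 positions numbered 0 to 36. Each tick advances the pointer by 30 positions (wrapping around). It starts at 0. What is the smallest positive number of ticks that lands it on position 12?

The inverse of 30 mod 37 is 21 (since 30·21 = 630 ≡ 1).
Multiplying both sides by 21: x ≡ 21·12 = 252 ≡ 30 (mod 37).

30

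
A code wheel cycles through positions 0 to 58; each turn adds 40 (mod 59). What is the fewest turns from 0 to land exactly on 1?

31

59 = 1·40 + 19
40 = 2·19 + 2
19 = 9·2 + 1
2 = 2·1 + 0
Back-substituting gives 40·31 ≡ 1 (mod 59).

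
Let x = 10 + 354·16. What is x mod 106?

354·16 = 5664.
5664 = 53·106 + 46, so 5664 mod 106 = 46.
(10 + 46) mod 106 = 56.

56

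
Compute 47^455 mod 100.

By repeated squaring mod 100: 47^1≡47, 47^2≡9, 47^4≡81, 47^8≡61, 47^16≡21, 47^32≡41, 47^64≡81, 47^128≡61, 47^256≡21.
455 = 1 + 2 + 4 + 64 + 128 + 256, so 47^455 ≡ 47·9·81·81·61·21 ≡ 43 (mod 100).

43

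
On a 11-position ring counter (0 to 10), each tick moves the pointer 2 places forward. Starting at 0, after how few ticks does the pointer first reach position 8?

4

2⁻¹ ≡ 6 (mod 11) because 2·6 = 12 = 1·11 + 1.
Multiplying both sides by 6: x ≡ 6·8 = 48 ≡ 4 (mod 11).
Check: 2·4 = 8 = 0·11 + 8.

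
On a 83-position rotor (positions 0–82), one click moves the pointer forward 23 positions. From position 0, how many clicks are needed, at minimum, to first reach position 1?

23·65 = 1495 = 18·83 + 1, so 23⁻¹ ≡ 65 (mod 83).

65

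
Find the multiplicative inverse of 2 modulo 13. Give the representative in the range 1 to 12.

7

2·7 = 14 = 1·13 + 1, so 2⁻¹ ≡ 7 (mod 13).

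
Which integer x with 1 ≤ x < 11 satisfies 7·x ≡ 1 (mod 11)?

8

7·8 = 56 = 5·11 + 1, so 7⁻¹ ≡ 8 (mod 11).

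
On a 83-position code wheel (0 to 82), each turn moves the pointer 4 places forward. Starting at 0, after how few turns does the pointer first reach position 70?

59

4⁻¹ ≡ 21 (mod 83) because 4·21 = 84 = 1·83 + 1.
Multiplying both sides by 21: x ≡ 21·70 = 1470 ≡ 59 (mod 83).
Check: 4·59 = 236 = 2·83 + 70.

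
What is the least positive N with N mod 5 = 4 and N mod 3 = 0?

9

Since 3·2 ≡ 1 (mod 5), take x = 0 + 3·((4−0)·2 mod 5) = 0 + 3·3 = 9.
Check: 9 mod 5 = 4, 9 mod 3 = 0.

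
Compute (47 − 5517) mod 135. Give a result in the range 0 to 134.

5517 mod 135 = 117 (since 40·135 = 5400).
(47 − 117) mod 135 = 65.

65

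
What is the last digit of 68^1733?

Powers of 8 mod 10 repeat with period 4: 8, 4, 2, 6.
1733 mod 4 = 1, so the last digit matches 8^1 = 8.

8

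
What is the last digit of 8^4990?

The units digit of 8^n cycles with period 4: 8, 4, 2, 6, …
4990 leaves remainder 2 on division by 4, so 8^4990 ends in 4.

4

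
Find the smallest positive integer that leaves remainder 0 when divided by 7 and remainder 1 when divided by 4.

Since 4·2 ≡ 1 (mod 7), take x = 1 + 4·((0−1)·2 mod 7) = 1 + 4·5 = 21.
Check: 21 mod 7 = 0, 21 mod 4 = 1.

21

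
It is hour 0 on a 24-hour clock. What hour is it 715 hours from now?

715 = 29·24 + 19, so 715 mod 24 = 19.
(0 + 19) mod 24 = 19.

19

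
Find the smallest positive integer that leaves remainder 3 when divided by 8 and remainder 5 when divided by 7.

19

x ≡ 5 (mod 7) gives x ∈ {5, 12, 19}.
The first of these with x mod 8 = 3 is 19.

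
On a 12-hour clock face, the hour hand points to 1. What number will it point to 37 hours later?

37 mod 12 = 1 (since 3·12 = 36).
1 + 1 → 2 on a 12-hour dial.

2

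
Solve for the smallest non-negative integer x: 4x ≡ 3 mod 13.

4

4⁻¹ ≡ 10 (mod 13) because 4·10 = 40 = 3·13 + 1.
Multiplying both sides by 10: x ≡ 10·3 = 30 ≡ 4 (mod 13).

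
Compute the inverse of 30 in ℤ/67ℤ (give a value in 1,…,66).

38

30·38 = 1140 = 17·67 + 1, so 30⁻¹ ≡ 38 (mod 67).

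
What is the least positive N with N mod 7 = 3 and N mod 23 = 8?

Since 23·4 ≡ 1 (mod 7), take x = 8 + 23·((3−8)·4 mod 7) = 8 + 23·1 = 31.
Check: 31 mod 7 = 3, 31 mod 23 = 8.

31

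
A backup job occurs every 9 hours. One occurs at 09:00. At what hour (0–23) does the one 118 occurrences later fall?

15

118·9 = 1062.
1062 = 44·24 + 6, so 1062 mod 24 = 6.
(9 + 6) mod 24 = 15.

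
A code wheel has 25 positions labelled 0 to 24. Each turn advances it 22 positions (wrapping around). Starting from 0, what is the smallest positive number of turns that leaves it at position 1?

22·8 = 176 = 7·25 + 1, so 22⁻¹ ≡ 8 (mod 25).

8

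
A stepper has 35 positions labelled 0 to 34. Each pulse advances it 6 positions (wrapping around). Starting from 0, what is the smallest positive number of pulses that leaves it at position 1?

6

35 = 5·6 + 5
6 = 1·5 + 1
5 = 5·1 + 0
Back-substituting gives 6·6 ≡ 1 (mod 35).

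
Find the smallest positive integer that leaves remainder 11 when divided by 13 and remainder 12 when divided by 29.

128

x ≡ 11 (mod 13) gives x ∈ {11, 24, 37, 50, 63, 76, 89, 102, …}.
The first of these with x mod 29 = 12 is 128.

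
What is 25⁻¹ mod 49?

2

49 = 1·25 + 24
25 = 1·24 + 1
24 = 24·1 + 0
Back-substituting gives 25·2 ≡ 1 (mod 49).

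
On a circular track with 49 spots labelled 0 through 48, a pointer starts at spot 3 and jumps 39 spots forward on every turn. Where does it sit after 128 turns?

46

128·39 = 4992.
4992 − 101·49 = 43, so 4992 ≡ 43 (mod 49).
(3 + 43) mod 49 = 46.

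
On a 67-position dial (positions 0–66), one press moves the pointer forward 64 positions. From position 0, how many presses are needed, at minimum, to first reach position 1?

22

67 = 1·64 + 3
64 = 21·3 + 1
3 = 3·1 + 0
Back-substituting gives 64·22 ≡ 1 (mod 67).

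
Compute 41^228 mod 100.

Square-and-reduce mod 100: 41^1≡41, 41^2≡81, 41^4≡61, 41^8≡21, 41^16≡41, 41^32≡81, 41^64≡61, 41^128≡21.
Since 228 = 4 + 32 + 64 + 128 in binary, 41^228 ≡ 61·81·61·21 ≡ 21 (mod 100).

21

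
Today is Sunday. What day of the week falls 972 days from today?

972 − 138·7 = 6, so 972 ≡ 6 (mod 7).
Sunday + 6 days → Saturday.

Saturday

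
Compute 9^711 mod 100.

By repeated squaring mod 100: 9^1≡9, 9^2≡81, 9^4≡61, 9^8≡21, 9^16≡41, 9^32≡81, 9^64≡61, 9^128≡21, 9^256≡41, 9^512≡81.
711 = 1 + 2 + 4 + 64 + 128 + 512, so 9^711 ≡ 9·81·61·61·21·81 ≡ 9 (mod 100).

9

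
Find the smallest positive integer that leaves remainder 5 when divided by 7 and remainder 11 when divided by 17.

96

x ≡ 5 (mod 7) gives x ∈ {5, 12, 19, 26, 33, 40, 47, 54, …}.
The first of these with x mod 17 = 11 is 96.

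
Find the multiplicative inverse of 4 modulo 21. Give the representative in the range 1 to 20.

21 = 5·4 + 1
4 = 4·1 + 0
Back-substituting gives 4·16 ≡ 1 (mod 21).

16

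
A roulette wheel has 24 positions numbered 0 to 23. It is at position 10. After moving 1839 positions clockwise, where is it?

Dividing 1839 by 24 gives quotient 76 and remainder 15.
(10 + 15) mod 24 = 1.

1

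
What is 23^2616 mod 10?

1

The units digit of 23^n cycles with period 4: 3, 9, 7, 1, …
2616 leaves remainder 0 on division by 4, so 23^2616 ends in 1.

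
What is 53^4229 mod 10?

Powers of 3 mod 10 repeat with period 4: 3, 9, 7, 1.
4229 leaves remainder 1 on division by 4, so 53^4229 ends in 3.

3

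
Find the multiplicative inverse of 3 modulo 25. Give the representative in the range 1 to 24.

3·17 = 51 = 2·25 + 1, so 3⁻¹ ≡ 17 (mod 25).

17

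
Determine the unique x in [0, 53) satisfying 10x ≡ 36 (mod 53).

46

10⁻¹ ≡ 16 (mod 53) because 10·16 = 160 = 3·53 + 1.
Multiplying both sides by 16: x ≡ 16·36 = 576 ≡ 46 (mod 53).
Check: 10·46 = 460 = 8·53 + 36.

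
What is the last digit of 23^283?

7

Last digits of 3^n: 3, 9, 7, 1 (period 4).
283 mod 4 = 3, so the last digit matches 3^3 = 7.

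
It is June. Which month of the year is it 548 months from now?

548 = 45·12 + 8, so 548 mod 12 = 8.
June + 8 months → February.

February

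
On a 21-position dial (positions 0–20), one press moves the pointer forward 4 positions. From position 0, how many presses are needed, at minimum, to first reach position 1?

21 = 5·4 + 1
4 = 4·1 + 0
Back-substituting gives 4·16 ≡ 1 (mod 21).

16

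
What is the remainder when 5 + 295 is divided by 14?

Dividing 295 by 14 gives quotient 21 and remainder 1.
(5 + 1) mod 14 = 6.

6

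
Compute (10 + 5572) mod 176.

Dividing 5572 by 176 gives quotient 31 and remainder 116.
(10 + 116) mod 176 = 126.

126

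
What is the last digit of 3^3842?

The units digit of 3^n cycles with period 4: 3, 9, 7, 1, …
3842 mod 4 = 2, so the last digit matches 3^2 = 9.

9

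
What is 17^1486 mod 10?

9

Powers of 7 mod 10 repeat with period 4: 7, 9, 3, 1.
1486 mod 4 = 2, so the last digit matches 7^2 = 9.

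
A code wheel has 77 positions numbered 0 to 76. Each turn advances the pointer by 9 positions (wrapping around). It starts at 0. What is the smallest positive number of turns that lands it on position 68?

76

9⁻¹ ≡ 60 (mod 77) because 9·60 = 540 = 7·77 + 1.
Multiplying both sides by 60: x ≡ 60·68 = 4080 ≡ 76 (mod 77).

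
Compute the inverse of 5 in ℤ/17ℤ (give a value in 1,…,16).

5·7 = 35 = 2·17 + 1, so 5⁻¹ ≡ 7 (mod 17).

7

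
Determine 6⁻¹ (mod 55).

6·46 = 276 = 5·55 + 1, so 6⁻¹ ≡ 46 (mod 55).

46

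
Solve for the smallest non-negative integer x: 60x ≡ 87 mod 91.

6

60⁻¹ ≡ 44 (mod 91) because 60·44 = 2640 = 29·91 + 1.
So x ≡ 44·87 = 3828 ≡ 6 (mod 91).
Check: 60·6 = 360 = 3·91 + 87.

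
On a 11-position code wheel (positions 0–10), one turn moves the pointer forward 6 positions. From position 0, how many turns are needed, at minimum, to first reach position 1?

2

11 = 1·6 + 5
6 = 1·5 + 1
5 = 5·1 + 0
Back-substituting gives 6·2 ≡ 1 (mod 11).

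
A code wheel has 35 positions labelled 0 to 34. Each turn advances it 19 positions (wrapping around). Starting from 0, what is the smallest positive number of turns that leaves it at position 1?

24

19·24 = 456 = 13·35 + 1, so 19⁻¹ ≡ 24 (mod 35).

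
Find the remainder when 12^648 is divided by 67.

59

Square-and-reduce mod 67: 12^1≡12, 12^2≡10, 12^4≡33, 12^8≡17, 12^16≡21, 12^32≡39, 12^64≡47, 12^128≡65, 12^256≡4, 12^512≡16.
648 = 8 + 128 + 512, so 12^648 ≡ 17·65·16 ≡ 59 (mod 67).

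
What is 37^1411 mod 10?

3

Powers of 7 mod 10 repeat with period 4: 7, 9, 3, 1.
1411 leaves remainder 3 on division by 4, so 37^1411 ends in 3.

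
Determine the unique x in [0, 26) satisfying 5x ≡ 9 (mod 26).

The inverse of 5 mod 26 is 21 (since 5·21 = 105 ≡ 1).
So x ≡ 21·9 = 189 ≡ 7 (mod 26).

7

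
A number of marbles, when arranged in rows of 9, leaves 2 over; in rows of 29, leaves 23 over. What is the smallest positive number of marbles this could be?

Since 29·5 ≡ 1 (mod 9), take x = 23 + 29·((2−23)·5 mod 9) = 23 + 29·3 = 110.
Check: 110 mod 9 = 2, 110 mod 29 = 23.

110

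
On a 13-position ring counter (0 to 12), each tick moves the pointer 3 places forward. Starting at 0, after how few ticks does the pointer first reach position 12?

The inverse of 3 mod 13 is 9 (since 3·9 = 27 ≡ 1).
Multiplying both sides by 9: x ≡ 9·12 = 108 ≡ 4 (mod 13).

4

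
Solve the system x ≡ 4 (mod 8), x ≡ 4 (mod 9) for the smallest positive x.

x ≡ 4 (mod 8) gives x ∈ {4}.
The first of these with x mod 9 = 4 is 4.

4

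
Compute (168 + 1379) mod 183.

83

1379 mod 183 = 98 (since 7·183 = 1281).
(168 + 98) mod 183 = 83.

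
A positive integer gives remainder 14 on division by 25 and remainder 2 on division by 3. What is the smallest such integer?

Since 3·17 ≡ 1 (mod 25), take x = 2 + 3·((14−2)·17 mod 25) = 2 + 3·4 = 14.
Check: 14 mod 25 = 14, 14 mod 3 = 2.

14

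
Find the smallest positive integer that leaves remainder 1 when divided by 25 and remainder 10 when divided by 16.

Since 16·11 ≡ 1 (mod 25), take x = 10 + 16·((1−10)·11 mod 25) = 10 + 16·1 = 26.
Check: 26 mod 25 = 1, 26 mod 16 = 10.

26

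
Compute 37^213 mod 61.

By repeated squaring mod 61: 37^1≡37, 37^2≡27, 37^4≡58, 37^8≡9, 37^16≡20, 37^32≡34, 37^64≡58, 37^128≡9.
213 = 1 + 4 + 16 + 64 + 128, so 37^213 ≡ 37·58·20·58·9 ≡ 38 (mod 61).

38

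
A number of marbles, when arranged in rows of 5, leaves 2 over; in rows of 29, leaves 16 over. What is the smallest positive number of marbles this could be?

132

Since 29·4 ≡ 1 (mod 5), take x = 16 + 29·((2−16)·4 mod 5) = 16 + 29·4 = 132.
Check: 132 mod 5 = 2, 132 mod 29 = 16.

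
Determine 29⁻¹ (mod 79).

79 = 2·29 + 21
29 = 1·21 + 8
21 = 2·8 + 5
8 = 1·5 + 3
5 = 1·3 + 2
3 = 1·2 + 1
2 = 2·1 + 0
Back-substituting gives 29·30 ≡ 1 (mod 79).

30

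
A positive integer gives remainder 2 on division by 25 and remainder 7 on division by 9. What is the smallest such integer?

52

x ≡ 7 (mod 9) gives x ∈ {7, 16, 25, 34, 43, 52}.
The first of these with x mod 25 = 2 is 52.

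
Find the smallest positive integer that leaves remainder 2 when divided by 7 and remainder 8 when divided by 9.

44

x ≡ 2 (mod 7) gives x ∈ {2, 9, 16, 23, 30, 37, 44}.
The first of these with x mod 9 = 8 is 44.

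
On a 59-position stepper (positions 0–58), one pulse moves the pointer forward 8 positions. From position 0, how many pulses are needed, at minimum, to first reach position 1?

59 = 7·8 + 3
8 = 2·3 + 2
3 = 1·2 + 1
2 = 2·1 + 0
Back-substituting gives 8·37 ≡ 1 (mod 59).

37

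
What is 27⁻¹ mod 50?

50 = 1·27 + 23
27 = 1·23 + 4
23 = 5·4 + 3
4 = 1·3 + 1
3 = 3·1 + 0
Back-substituting gives 27·13 ≡ 1 (mod 50).

13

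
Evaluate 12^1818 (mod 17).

Square-and-reduce mod 17: 12^1≡12, 12^2≡8, 12^4≡13, 12^8≡16, 12^16≡1, 12^32≡1, 12^64≡1, 12^128≡1, 12^256≡1, 12^512≡1, 12^1024≡1.
Since 1818 = 2 + 8 + 16 + 256 + 512 + 1024 in binary, 12^1818 ≡ 8·16·1·1·1·1 ≡ 9 (mod 17).

9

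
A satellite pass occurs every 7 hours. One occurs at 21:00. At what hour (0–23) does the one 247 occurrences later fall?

22

247·7 = 1729.
1729 − 72·24 = 1, so 1729 ≡ 1 (mod 24).
(21 + 1) mod 24 = 22.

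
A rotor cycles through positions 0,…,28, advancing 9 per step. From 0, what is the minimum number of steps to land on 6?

20

The inverse of 9 mod 29 is 13 (since 9·13 = 117 ≡ 1).
So x ≡ 13·6 = 78 ≡ 20 (mod 29).
Check: 9·20 = 180 = 6·29 + 6.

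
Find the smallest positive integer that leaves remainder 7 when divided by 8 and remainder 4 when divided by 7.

39

Since 7·7 ≡ 1 (mod 8), take x = 4 + 7·((7−4)·7 mod 8) = 4 + 7·5 = 39.
Check: 39 mod 8 = 7, 39 mod 7 = 4.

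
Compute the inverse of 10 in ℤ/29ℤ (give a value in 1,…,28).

3

10·3 = 30 = 1·29 + 1, so 10⁻¹ ≡ 3 (mod 29).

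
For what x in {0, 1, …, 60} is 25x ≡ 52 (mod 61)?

46

The inverse of 25 mod 61 is 22 (since 25·22 = 550 ≡ 1).
Multiplying both sides by 22: x ≡ 22·52 = 1144 ≡ 46 (mod 61).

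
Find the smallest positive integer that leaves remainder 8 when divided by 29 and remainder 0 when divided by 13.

182

Since 13·9 ≡ 1 (mod 29), take x = 0 + 13·((8−0)·9 mod 29) = 0 + 13·14 = 182.
Check: 182 mod 29 = 8, 182 mod 13 = 0.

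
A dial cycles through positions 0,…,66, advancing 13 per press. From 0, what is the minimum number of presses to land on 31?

23

The inverse of 13 mod 67 is 31 (since 13·31 = 403 ≡ 1).
Multiplying both sides by 31: x ≡ 31·31 = 961 ≡ 23 (mod 67).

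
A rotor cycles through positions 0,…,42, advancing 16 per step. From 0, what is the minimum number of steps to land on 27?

42

The inverse of 16 mod 43 is 35 (since 16·35 = 560 ≡ 1).
So x ≡ 35·27 = 945 ≡ 42 (mod 43).
Check: 16·42 = 672 = 15·43 + 27.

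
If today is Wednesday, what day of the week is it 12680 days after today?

Saturday

Dividing 12680 by 7 gives quotient 1811 and remainder 3.
Wednesday + 3 days → Saturday.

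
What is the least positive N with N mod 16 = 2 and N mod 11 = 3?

x ≡ 3 (mod 11) gives x ∈ {3, 14, 25, 36, 47, 58, 69, 80, …}.
The first of these with x mod 16 = 2 is 146.

146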